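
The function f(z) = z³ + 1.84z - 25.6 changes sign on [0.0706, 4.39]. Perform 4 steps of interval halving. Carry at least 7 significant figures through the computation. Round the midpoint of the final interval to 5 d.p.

2.63524

f(0.070600) = -25.469744, f(4.390000) = 67.082119 (opposite signs)
step 1: m = 2.230300, f(m) = -10.402205 < 0 → root in [2.230300, 4.390000]
step 2: m = 3.310150, f(m) = 16.760297 > 0 → root in [2.230300, 3.310150]
step 3: m = 2.770225, f(m) = 0.756327 > 0 → root in [2.230300, 2.770225]
step 4: m = 2.500262, f(m) = -5.369595 < 0 → root in [2.500262, 2.770225]
Midpoint of [2.500262, 2.770225] = 2.635244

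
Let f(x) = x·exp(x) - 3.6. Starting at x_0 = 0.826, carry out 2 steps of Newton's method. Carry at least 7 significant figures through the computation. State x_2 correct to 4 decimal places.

f'(x) = (x + 1)·exp(x)
x_0 = 0.826000: f = -1.713281, f' = 4.170883 → x_1 = 0.826000 - (-1.713281)/(4.170883) = 1.236772
x_1 = 1.236772: f = 0.660030, f' = 7.704506 → x_2 = 1.236772 - (0.660030)/(7.704506) = 1.151104

1.1511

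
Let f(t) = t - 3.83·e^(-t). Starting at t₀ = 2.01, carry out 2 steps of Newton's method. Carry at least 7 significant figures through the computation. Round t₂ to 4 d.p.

1.1717

f'(t) = 1 + 3.83·e^(-t)
t_0 = 2.010000: f = 1.496823, f' = 1.513177 → t_1 = 2.010000 - (1.496823)/(1.513177) = 1.020807
t_1 = 1.020807: f = -0.359157, f' = 2.379964 → t_2 = 1.020807 - (-0.359157)/(2.379964) = 1.171716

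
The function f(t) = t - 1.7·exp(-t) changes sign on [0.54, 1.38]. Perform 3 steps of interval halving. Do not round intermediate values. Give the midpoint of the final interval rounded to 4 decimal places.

f(0.540000) = -0.450672, f(1.380000) = 0.952316 (opposite signs)
step 1: m = 0.960000, f(m) = 0.309082 > 0 → root in [0.540000, 0.960000]
step 2: m = 0.750000, f(m) = -0.053023 < 0 → root in [0.750000, 0.960000]
step 3: m = 0.855000, f(m) = 0.132019 > 0 → root in [0.750000, 0.855000]
Midpoint of [0.750000, 0.855000] = 0.802500

0.8025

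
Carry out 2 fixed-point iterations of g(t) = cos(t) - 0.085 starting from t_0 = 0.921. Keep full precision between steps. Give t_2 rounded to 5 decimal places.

0.78281

t_1 = g(0.921000) = 0.520024
t_2 = g(0.520024) = 0.782807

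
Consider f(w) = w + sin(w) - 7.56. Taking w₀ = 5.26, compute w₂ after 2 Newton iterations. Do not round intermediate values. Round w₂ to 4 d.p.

f'(w) = 1 + cos(w)
w_0 = 5.260000: f = -3.153771, f' = 1.520649 → w_1 = 5.260000 - (-3.153771)/(1.520649) = 7.333964
w_1 = 7.333964: f = 0.641774, f' = 1.496896 → w_2 = 7.333964 - (0.641774)/(1.496896) = 6.905227

6.9052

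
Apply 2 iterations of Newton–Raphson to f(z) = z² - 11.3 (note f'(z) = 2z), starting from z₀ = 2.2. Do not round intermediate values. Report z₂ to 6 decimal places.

3.374364

z_0 = 2.200000: f = -6.460000, f' = 4.400000 → z_1 = 2.200000 - (-6.460000)/(4.400000) = 3.668182
z_1 = 3.668182: f = 2.155558, f' = 7.336364 → z_2 = 3.668182 - (2.155558)/(7.336364) = 3.374364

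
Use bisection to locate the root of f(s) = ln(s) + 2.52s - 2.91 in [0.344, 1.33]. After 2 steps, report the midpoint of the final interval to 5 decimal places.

f(0.344000) = -3.110234, f(1.330000) = 0.726779 (opposite signs)
step 1: m = 0.837000, f(m) = -0.978691 < 0 → root in [0.837000, 1.330000]
step 2: m = 1.083500, f(m) = -0.099383 < 0 → root in [1.083500, 1.330000]
Midpoint of [1.083500, 1.330000] = 1.206750

1.20675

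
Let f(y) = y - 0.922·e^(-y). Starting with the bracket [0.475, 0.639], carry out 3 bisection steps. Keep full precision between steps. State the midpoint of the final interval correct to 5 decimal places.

f(0.475000) = -0.098378, f(0.639000) = 0.152350 (opposite signs)
step 1: m = 0.557000, f(m) = 0.028763 > 0 → root in [0.475000, 0.557000]
step 2: m = 0.516000, f(m) = -0.034345 < 0 → root in [0.516000, 0.557000]
step 3: m = 0.536500, f(m) = -0.002678 < 0 → root in [0.536500, 0.557000]
Midpoint of [0.536500, 0.557000] = 0.546750

0.54675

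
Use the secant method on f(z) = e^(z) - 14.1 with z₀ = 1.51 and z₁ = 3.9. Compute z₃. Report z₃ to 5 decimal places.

2.31459

f(z_0) = -9.573269, f(z_1) = 35.302449
z_2 = 3.900000 - (35.302449)·(3.900000 - 1.510000)/(35.302449 - (-9.573269)) = 2.019855; f(z_2) = -6.562767
z_3 = 2.019855 - (-6.562767)·(2.019855 - 3.900000)/(-6.562767 - (35.302449)) = 2.314586; f(z_3) = -3.979273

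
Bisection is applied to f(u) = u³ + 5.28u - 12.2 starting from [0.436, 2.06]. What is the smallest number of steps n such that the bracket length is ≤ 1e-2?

8

Initial width b − a = 2.06 − 0.436 = 1.624000.
After n steps the width is (b−a)/2^n; need (b−a)/2^n ≤ 1e-2.
So n ≥ log₂(1.624000/1e-2) = log₂(162.4000) ≈ 7.3434.
Hence n = 8.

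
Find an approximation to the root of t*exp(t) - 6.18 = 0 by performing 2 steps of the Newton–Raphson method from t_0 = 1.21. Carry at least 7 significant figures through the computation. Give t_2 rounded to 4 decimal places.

1.4513

f'(t) = (t+1)*exp(t)
t_0 = 1.210000: f = -2.122284, f' = 7.411201 → t_1 = 1.210000 - (-2.122284)/(7.411201) = 1.496362
t_1 = 1.496362: f = 0.501872, f' = 11.147285 → t_2 = 1.496362 - (0.501872)/(11.147285) = 1.451340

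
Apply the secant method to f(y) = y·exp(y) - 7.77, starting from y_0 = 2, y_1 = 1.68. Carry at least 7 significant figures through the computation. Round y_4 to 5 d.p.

1.58790

f(y_0) = 7.008112, f(y_1) = 1.244134
y_2 = 1.680000 - (1.244134)·(1.680000 - 2.000000)/(1.244134 - (7.008112)) = 1.610929; f(y_2) = 0.296666
y_3 = 1.610929 - (0.296666)·(1.610929 - 1.680000)/(0.296666 - (1.244134)) = 1.589302; f(y_3) = 0.018101
y_4 = 1.589302 - (0.018101)·(1.589302 - 1.610929)/(0.018101 - (0.296666)) = 1.587897; f(y_4) = 0.000287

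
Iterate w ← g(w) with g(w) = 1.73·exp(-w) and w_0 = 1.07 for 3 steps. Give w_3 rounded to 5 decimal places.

w_1 = g(1.070000) = 0.593405
w_2 = g(0.593405) = 0.955727
w_3 = g(0.955727) = 0.665241

0.66524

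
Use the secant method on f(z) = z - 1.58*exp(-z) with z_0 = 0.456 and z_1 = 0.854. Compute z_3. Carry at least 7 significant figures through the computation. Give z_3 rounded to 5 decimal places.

0.74775

Secant update: z_(k+1) = z_k − f(z_k)·(z_k − z_(k-1))/(f(z_k) − f(z_(k-1))).
f(z_0) = -0.545426, f(z_1) = 0.181380
z_2 = 0.854000 - (0.181380)·(0.854000 - 0.456000)/(0.181380 - (-0.545426)) = 0.754676; f(z_2) = 0.011818
z_3 = 0.754676 - (0.011818)·(0.754676 - 0.854000)/(0.011818 - (0.181380)) = 0.747753; f(z_3) = -0.000265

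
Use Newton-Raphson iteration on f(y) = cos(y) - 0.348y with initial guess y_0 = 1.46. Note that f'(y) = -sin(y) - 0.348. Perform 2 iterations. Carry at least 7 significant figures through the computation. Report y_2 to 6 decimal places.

y_0 = 1.460000: f = -0.397510, f' = -1.341868 → y_1 = 1.460000 - (-0.397510)/(-1.341868) = 1.163764
y_1 = 1.163764: f = -0.009104, f' = -1.266300 → y_2 = 1.163764 - (-0.009104)/(-1.266300) = 1.156575

1.156575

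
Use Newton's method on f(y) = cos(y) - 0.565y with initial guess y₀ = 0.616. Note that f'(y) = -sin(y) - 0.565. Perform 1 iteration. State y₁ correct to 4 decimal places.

y_0 = 0.616000: f = 0.468156, f' = -1.142775 → y_1 = 0.616000 - (0.468156)/(-1.142775) = 1.025666

1.0257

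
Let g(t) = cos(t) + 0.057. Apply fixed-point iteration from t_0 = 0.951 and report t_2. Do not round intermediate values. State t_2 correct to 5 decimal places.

0.86037

t_1 = g(0.951000) = 0.637869
t_2 = g(0.637869) = 0.860366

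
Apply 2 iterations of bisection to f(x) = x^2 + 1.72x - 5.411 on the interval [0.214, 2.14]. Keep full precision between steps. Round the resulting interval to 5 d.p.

f(0.214000) = -4.997124, f(2.140000) = 2.849400 (opposite signs)
step 1: m = 1.177000, f(m) = -2.001231 < 0 → root in [1.177000, 2.140000]
step 2: m = 1.658500, f(m) = 0.192242 > 0 → root in [1.177000, 1.658500]

[1.17700, 1.65850]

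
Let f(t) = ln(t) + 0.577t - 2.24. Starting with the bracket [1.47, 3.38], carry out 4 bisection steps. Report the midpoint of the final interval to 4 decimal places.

f(1.470000) = -1.006548, f(3.380000) = 0.928136 (opposite signs)
step 1: m = 2.425000, f(m) = 0.045057 > 0 → root in [1.470000, 2.425000]
step 2: m = 1.947500, f(m) = -0.449746 < 0 → root in [1.947500, 2.425000]
step 3: m = 2.186250, f(m) = -0.196346 < 0 → root in [2.186250, 2.425000]
step 4: m = 2.305625, f(m) = -0.074303 < 0 → root in [2.305625, 2.425000]
Midpoint of [2.305625, 2.425000] = 2.365312

2.3653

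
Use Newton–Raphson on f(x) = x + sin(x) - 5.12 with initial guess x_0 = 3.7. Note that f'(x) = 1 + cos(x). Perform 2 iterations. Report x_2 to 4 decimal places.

x_0 = 3.700000: f = -1.949836, f' = 0.151900 → x_1 = 3.700000 - (-1.949836)/(0.151900) = 16.536317
x_1 = 16.536317: f = 10.679498, f' = 0.323910 → x_2 = 16.536317 - (10.679498)/(0.323910) = -16.434223

-16.4342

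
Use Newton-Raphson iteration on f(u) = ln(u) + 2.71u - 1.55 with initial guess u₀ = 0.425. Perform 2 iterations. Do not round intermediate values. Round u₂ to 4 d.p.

0.7021

f'(u) = 1/u + 2.71
u_0 = 0.425000: f = -1.253916, f' = 5.062941 → u_1 = 0.425000 - (-1.253916)/(5.062941) = 0.672666
u_1 = 0.672666: f = -0.123583, f' = 4.196623 → u_2 = 0.672666 - (-0.123583)/(4.196623) = 0.702114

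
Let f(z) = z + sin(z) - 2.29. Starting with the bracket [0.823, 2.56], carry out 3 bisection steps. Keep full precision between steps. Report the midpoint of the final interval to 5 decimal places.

1.36581

f(0.823000) = -0.733811, f(2.560000) = 0.819355 (opposite signs)
step 1: m = 1.691500, f(m) = 0.394224 > 0 → root in [0.823000, 1.691500]
step 2: m = 1.257250, f(m) = -0.081504 < 0 → root in [1.257250, 1.691500]
step 3: m = 1.474375, f(m) = 0.179730 > 0 → root in [1.257250, 1.474375]
Midpoint of [1.257250, 1.474375] = 1.365813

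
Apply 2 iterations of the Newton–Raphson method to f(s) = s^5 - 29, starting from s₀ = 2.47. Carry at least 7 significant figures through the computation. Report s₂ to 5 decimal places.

1.98628

Newton update: s ← s − f(s)/f'(s).
f'(s) = 5s⁴
s_0 = 2.470000: f = 62.935823, f' = 186.104904 → s_1 = 2.470000 - (62.935823)/(186.104904) = 2.131826
s_1 = 2.131826: f = 15.031032, f' = 103.270695 → s_2 = 2.131826 - (15.031032)/(103.270695) = 1.986276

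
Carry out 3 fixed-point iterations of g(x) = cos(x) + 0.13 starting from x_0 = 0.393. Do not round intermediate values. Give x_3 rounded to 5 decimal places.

0.94137

x_1 = g(0.393000) = 1.053764
x_2 = g(1.053764) = 0.624302
x_3 = g(0.624302) = 0.941371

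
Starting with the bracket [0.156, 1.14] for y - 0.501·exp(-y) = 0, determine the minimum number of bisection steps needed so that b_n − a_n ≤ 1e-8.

Initial width b − a = 1.14 − 0.156 = 0.984000.
After n steps the width is (b−a)/2^n; need (b−a)/2^n ≤ 1e-8.
So n ≥ log₂(0.984000/1e-8) = log₂(98400000.0000) ≈ 26.5522.
Hence n = 27.

27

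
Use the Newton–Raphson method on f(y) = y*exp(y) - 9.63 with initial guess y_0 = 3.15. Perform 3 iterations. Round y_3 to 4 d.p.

1.7695

Newton update: y ← y − f(y)/f'(y).
f'(y) = (y+1)*exp(y)
y_0 = 3.150000: f = 63.878603, f' = 96.844668 → y_1 = 3.150000 - (63.878603)/(96.844668) = 2.490401
y_1 = 2.490401: f = 20.419480, f' = 42.115599 → y_2 = 2.490401 - (20.419480)/(42.115599) = 2.005558
y_2 = 2.005558: f = 5.271771, f' = 22.332008 → y_3 = 2.005558 - (5.271771)/(22.332008) = 1.769494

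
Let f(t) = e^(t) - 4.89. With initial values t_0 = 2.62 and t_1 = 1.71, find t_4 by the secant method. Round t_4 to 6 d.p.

Secant update: t_(k+1) = t_k − f(t_k)·(t_k − t_(k-1))/(f(t_k) − f(t_(k-1))).
f(t_0) = 8.845724, f(t_1) = 0.638961
t_2 = 1.710000 - (0.638961)·(1.710000 - 2.620000)/(0.638961 - (8.845724)) = 1.639149; f(t_2) = 0.260786
t_3 = 1.639149 - (0.260786)·(1.639149 - 1.710000)/(0.260786 - (0.638961)) = 1.590291; f(t_3) = 0.015178
t_4 = 1.590291 - (0.015178)·(1.590291 - 1.639149)/(0.015178 - (0.260786)) = 1.587272; f(t_4) = 0.000390

1.587272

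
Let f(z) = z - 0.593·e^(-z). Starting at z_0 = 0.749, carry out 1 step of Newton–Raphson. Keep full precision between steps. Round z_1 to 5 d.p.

0.38301

f'(z) = 1 + 0.593·e^(-z)
z_0 = 0.749000: f = 0.468606, f' = 1.280394 → z_1 = 0.749000 - (0.468606)/(1.280394) = 0.383014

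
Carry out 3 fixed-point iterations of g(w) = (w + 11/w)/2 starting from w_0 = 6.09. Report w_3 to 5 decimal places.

w_1 = g(6.090000) = 3.948120
w_2 = g(3.948120) = 3.367128
w_3 = g(3.367128) = 3.317004

3.31700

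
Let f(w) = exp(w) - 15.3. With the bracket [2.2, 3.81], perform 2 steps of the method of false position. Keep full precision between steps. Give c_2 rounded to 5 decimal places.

f(2.200000) = -6.274987, f(3.810000) = 29.850439
step 1: c = 2.479657, f(c) = -3.362831 < 0 → new bracket [2.479657, 3.810000]
step 2: c = 2.614354, f(c) = -1.641614 < 0 → new bracket [2.614354, 3.810000]

2.61435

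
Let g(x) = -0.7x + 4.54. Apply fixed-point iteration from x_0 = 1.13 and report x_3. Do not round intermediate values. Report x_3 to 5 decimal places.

x_1 = g(1.130000) = 3.749000
x_2 = g(3.749000) = 1.915700
x_3 = g(1.915700) = 3.199010

3.19901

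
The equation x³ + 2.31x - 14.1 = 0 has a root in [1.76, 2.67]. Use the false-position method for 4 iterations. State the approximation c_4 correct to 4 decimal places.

2.0986

False-position update: c = (a·f(b) − b·f(a))/(f(b) − f(a)); replace the endpoint whose sign matches f(c).
f(1.760000) = -4.582624, f(2.670000) = 11.101863
step 1: c = 2.025880, f(c) = -1.105625 < 0 → new bracket [2.025880, 2.670000]
step 2: c = 2.084217, f(c) = -0.231697 < 0 → new bracket [2.084217, 2.670000]
step 3: c = 2.096193, f(c) = -0.047073 < 0 → new bracket [2.096193, 2.670000]
step 4: c = 2.098616, f(c) = -0.009503 < 0 → new bracket [2.098616, 2.670000]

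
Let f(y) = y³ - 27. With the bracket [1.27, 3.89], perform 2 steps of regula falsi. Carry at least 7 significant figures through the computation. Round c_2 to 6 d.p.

False-position update: c = (a·f(b) − b·f(a))/(f(b) − f(a)); replace the endpoint whose sign matches f(c).
f(1.270000) = -24.951617, f(3.890000) = 31.863869
step 1: c = 2.420624, f(c) = -12.816554 < 0 → new bracket [2.420624, 3.890000]
step 2: c = 2.842113, f(c) = -4.042522 < 0 → new bracket [2.842113, 3.890000]

2.842113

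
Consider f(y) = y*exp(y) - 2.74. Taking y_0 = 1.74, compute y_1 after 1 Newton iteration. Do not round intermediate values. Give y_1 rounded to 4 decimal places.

f'(y) = (y+1)*exp(y)
y_0 = 1.740000: f = 7.173378, f' = 15.610721 → y_1 = 1.740000 - (7.173378)/(15.610721) = 1.280484

1.2805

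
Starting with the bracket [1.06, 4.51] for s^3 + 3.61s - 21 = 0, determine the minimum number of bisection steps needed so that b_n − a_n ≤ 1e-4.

Initial width b − a = 4.51 − 1.06 = 3.450000.
After n steps the width is (b−a)/2^n; need (b−a)/2^n ≤ 1e-4.
So n ≥ log₂(3.450000/1e-4) = log₂(34500.0000) ≈ 15.0743.
Hence n = 16.

16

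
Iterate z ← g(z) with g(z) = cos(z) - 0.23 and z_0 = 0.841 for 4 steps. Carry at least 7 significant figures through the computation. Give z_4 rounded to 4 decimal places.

0.6225

z_1 = g(0.841000) = 0.436718
z_2 = g(0.436718) = 0.676145
z_3 = g(0.676145) = 0.549991
z_4 = g(0.549991) = 0.622529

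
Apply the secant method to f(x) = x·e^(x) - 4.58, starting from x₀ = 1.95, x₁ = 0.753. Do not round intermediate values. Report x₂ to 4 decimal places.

1.0477

f(x_0) = 9.125941, f(x_1) = -2.981110
x_2 = 0.753000 - (-2.981110)·(0.753000 - 1.950000)/(-2.981110 - (9.125941)) = 1.047736; f(x_2) = -1.592705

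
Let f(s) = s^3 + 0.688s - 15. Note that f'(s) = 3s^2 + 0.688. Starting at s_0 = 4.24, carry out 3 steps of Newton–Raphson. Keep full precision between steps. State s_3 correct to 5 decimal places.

2.38077

s_0 = 4.240000: f = 64.142144, f' = 54.620800 → s_1 = 4.240000 - (64.142144)/(54.620800) = 3.065683
s_1 = 3.065683: f = 15.921737, f' = 28.883233 → s_2 = 3.065683 - (15.921737)/(28.883233) = 2.514438
s_2 = 2.514438: f = 2.627209, f' = 19.655193 → s_3 = 2.514438 - (2.627209)/(19.655193) = 2.380773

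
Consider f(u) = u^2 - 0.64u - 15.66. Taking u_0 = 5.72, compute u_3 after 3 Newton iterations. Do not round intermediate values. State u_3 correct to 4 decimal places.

f'(u) = 2u - 0.64
u_0 = 5.720000: f = 13.397600, f' = 10.800000 → u_1 = 5.720000 - (13.397600)/(10.800000) = 4.479481
u_1 = 4.479481: f = 1.538886, f' = 8.318963 → u_2 = 4.479481 - (1.538886)/(8.318963) = 4.294496
u_2 = 4.294496: f = 0.034220, f' = 7.948992 → u_3 = 4.294496 - (0.034220)/(7.948992) = 4.290191

4.2902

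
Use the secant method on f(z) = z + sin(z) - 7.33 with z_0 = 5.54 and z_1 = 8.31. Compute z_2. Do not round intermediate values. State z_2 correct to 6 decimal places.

f(z_0) = -2.466637, f(z_1) = 1.877813
z_2 = 8.310000 - (1.877813)·(8.310000 - 5.540000)/(1.877813 - (-2.466637)) = 7.112716; f(z_2) = 0.520330

7.112716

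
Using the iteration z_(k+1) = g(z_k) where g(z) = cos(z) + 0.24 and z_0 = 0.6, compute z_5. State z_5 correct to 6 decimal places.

z_1 = g(0.600000) = 1.065336
z_2 = g(1.065336) = 0.724211
z_3 = g(0.724211) = 0.989023
z_4 = g(0.989023) = 0.789507
z_5 = g(0.789507) = 0.944196

0.944196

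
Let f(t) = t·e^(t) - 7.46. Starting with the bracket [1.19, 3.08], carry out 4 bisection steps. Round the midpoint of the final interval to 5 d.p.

1.60344

f(1.190000) = -3.548373, f(3.080000) = 59.555879 (opposite signs)
step 1: m = 2.135000, f(m) = 10.595794 > 0 → root in [1.190000, 2.135000]
step 2: m = 1.662500, f(m) = 1.305491 > 0 → root in [1.190000, 1.662500]
step 3: m = 1.426250, f(m) = -1.522438 < 0 → root in [1.426250, 1.662500]
step 4: m = 1.544375, f(m) = -0.224537 < 0 → root in [1.544375, 1.662500]
Midpoint of [1.544375, 1.662500] = 1.603438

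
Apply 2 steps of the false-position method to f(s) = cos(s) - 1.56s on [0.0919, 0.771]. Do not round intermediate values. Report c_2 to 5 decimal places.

False-position update: c = (a·f(b) − b·f(a))/(f(b) − f(a)); replace the endpoint whose sign matches f(c).
f(0.091900) = 0.852416, f(0.771000) = -0.485546
step 1: c = 0.524555, f(c) = 0.047241 > 0 → new bracket [0.524555, 0.771000]
step 2: c = 0.546407, f(c) = 0.002003 > 0 → new bracket [0.546407, 0.771000]

0.54641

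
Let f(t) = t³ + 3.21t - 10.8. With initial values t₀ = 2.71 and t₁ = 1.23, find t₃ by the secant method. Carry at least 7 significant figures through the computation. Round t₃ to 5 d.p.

Secant update: t_(k+1) = t_k − f(t_k)·(t_k − t_(k-1))/(f(t_k) − f(t_(k-1))).
f(t_0) = 17.801611, f(t_1) = -4.990833
t_2 = 1.230000 - (-4.990833)·(1.230000 - 2.710000)/(-4.990833 - (17.801611)) = 1.554074; f(t_2) = -2.058109
t_3 = 1.554074 - (-2.058109)·(1.554074 - 1.230000)/(-2.058109 - (-4.990833)) = 1.781500; f(t_3) = 0.572641

1.78150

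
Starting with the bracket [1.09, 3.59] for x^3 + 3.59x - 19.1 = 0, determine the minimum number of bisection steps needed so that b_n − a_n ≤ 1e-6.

Initial width b − a = 3.59 − 1.09 = 2.500000.
After n steps the width is (b−a)/2^n; need (b−a)/2^n ≤ 1e-6.
So n ≥ log₂(2.500000/1e-6) = log₂(2500000.0000) ≈ 21.2535.
Hence n = 22.

22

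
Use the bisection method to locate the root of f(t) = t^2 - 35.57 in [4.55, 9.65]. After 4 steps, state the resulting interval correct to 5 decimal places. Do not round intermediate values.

f(4.550000) = -14.867500, f(9.650000) = 57.552500 (opposite signs)
step 1: m = 7.100000, f(m) = 14.840000 > 0 → root in [4.550000, 7.100000]
step 2: m = 5.825000, f(m) = -1.639375 < 0 → root in [5.825000, 7.100000]
step 3: m = 6.462500, f(m) = 6.193906 > 0 → root in [5.825000, 6.462500]
step 4: m = 6.143750, f(m) = 2.175664 > 0 → root in [5.825000, 6.143750]

[5.82500, 6.14375]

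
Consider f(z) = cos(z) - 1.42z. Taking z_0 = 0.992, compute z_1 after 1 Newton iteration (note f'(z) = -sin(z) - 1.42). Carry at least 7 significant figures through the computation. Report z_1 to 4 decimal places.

z_0 = 0.992000: f = -0.861623, f' = -2.257122 → z_1 = 0.992000 - (-0.861623)/(-2.257122) = 0.610265

0.6103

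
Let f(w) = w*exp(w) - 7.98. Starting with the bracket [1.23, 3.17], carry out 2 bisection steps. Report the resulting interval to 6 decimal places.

[1.230000, 1.715000]

f(1.230000) = -3.771888, f(3.170000) = 67.489725 (opposite signs)
step 1: m = 2.200000, f(m) = 11.875030 > 0 → root in [1.230000, 2.200000]
step 2: m = 1.715000, f(m) = 1.549699 > 0 → root in [1.230000, 1.715000]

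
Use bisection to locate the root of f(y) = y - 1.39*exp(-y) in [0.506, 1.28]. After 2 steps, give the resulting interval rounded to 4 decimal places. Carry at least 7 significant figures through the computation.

[0.5060, 0.6995]

f(0.506000) = -0.332034, f(1.280000) = 0.893528 (opposite signs)
step 1: m = 0.893000, f(m) = 0.323898 > 0 → root in [0.506000, 0.893000]
step 2: m = 0.699500, f(m) = 0.008901 > 0 → root in [0.506000, 0.699500]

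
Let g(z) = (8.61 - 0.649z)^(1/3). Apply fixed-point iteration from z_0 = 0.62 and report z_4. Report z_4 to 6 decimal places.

1.944128

z_1 = g(0.620000) = 2.017154
z_2 = g(2.017154) = 1.939954
z_3 = g(1.939954) = 1.944382
z_4 = g(1.944382) = 1.944128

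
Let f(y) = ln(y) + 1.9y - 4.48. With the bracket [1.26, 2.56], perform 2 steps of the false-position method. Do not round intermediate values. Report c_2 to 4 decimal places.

1.9957

f(1.260000) = -1.854888, f(2.560000) = 1.324007
step 1: c = 2.018551, f(c) = 0.057627 > 0 → new bracket [1.260000, 2.018551]
step 2: c = 1.995695, f(c) = 0.002812 > 0 → new bracket [1.260000, 1.995695]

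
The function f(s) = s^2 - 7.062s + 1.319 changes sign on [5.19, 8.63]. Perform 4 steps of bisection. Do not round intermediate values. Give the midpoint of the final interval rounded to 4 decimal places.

6.8025

f(5.190000) = -8.396680, f(8.630000) = 14.850840 (opposite signs)
step 1: m = 6.910000, f(m) = 0.268680 > 0 → root in [5.190000, 6.910000]
step 2: m = 6.050000, f(m) = -4.803600 < 0 → root in [6.050000, 6.910000]
step 3: m = 6.480000, f(m) = -2.452360 < 0 → root in [6.480000, 6.910000]
step 4: m = 6.695000, f(m) = -1.138065 < 0 → root in [6.695000, 6.910000]
Midpoint of [6.695000, 6.910000] = 6.802500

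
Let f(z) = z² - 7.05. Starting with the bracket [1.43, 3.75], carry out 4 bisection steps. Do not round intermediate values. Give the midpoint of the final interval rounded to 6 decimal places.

2.662500

f(1.430000) = -5.005100, f(3.750000) = 7.012500 (opposite signs)
step 1: m = 2.590000, f(m) = -0.341900 < 0 → root in [2.590000, 3.750000]
step 2: m = 3.170000, f(m) = 2.998900 > 0 → root in [2.590000, 3.170000]
step 3: m = 2.880000, f(m) = 1.244400 > 0 → root in [2.590000, 2.880000]
step 4: m = 2.735000, f(m) = 0.430225 > 0 → root in [2.590000, 2.735000]
Midpoint of [2.590000, 2.735000] = 2.662500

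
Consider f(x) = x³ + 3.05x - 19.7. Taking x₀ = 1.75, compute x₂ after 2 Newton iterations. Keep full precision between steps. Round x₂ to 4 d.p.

2.3356

f'(x) = 3x² + 3.05
x_0 = 1.750000: f = -9.003125, f' = 12.237500 → x_1 = 1.750000 - (-9.003125)/(12.237500) = 2.485700
x_1 = 2.485700: f = 3.239784, f' = 21.586109 → x_2 = 2.485700 - (3.239784)/(21.586109) = 2.335613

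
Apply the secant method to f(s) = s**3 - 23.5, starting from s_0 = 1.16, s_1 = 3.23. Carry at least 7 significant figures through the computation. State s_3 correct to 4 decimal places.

Secant update: s_(k+1) = s_k − f(s_k)·(s_k − s_(k-1))/(f(s_k) − f(s_(k-1))).
f(s_0) = -21.939104, f(s_1) = 10.198267
s_2 = 3.230000 - (10.198267)·(3.230000 - 1.160000)/(10.198267 - (-21.939104)) = 2.573119; f(s_2) = -6.463520
s_3 = 2.573119 - (-6.463520)·(2.573119 - 3.230000)/(-6.463520 - (10.198267)) = 2.827940; f(s_3) = -0.884279

2.8279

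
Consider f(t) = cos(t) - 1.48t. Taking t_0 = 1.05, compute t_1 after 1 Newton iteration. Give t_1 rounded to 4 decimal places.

0.6000

f'(t) = -sin(t) - 1.48
t_0 = 1.050000: f = -1.056429, f' = -2.347423 → t_1 = 1.050000 - (-1.056429)/(-2.347423) = 0.599962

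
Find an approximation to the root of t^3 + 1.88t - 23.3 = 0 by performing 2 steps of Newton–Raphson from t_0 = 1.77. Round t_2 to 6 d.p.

2.687020

f'(t) = 3t^2 + 1.88
t_0 = 1.770000: f = -14.427167, f' = 11.278700 → t_1 = 1.770000 - (-14.427167)/(11.278700) = 3.049152
t_1 = 3.049152: f = 10.781359, f' = 29.771976 → t_2 = 3.049152 - (10.781359)/(29.771976) = 2.687020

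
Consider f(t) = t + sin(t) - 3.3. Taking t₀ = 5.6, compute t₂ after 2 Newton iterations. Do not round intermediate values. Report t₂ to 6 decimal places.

4.278727

f'(t) = 1 + cos(t)
t_0 = 5.600000: f = 1.668733, f' = 1.775566 → t_1 = 5.600000 - (1.668733)/(1.775566) = 4.660168
t_1 = 4.660168: f = 0.361531, f' = 0.947803 → t_2 = 4.660168 - (0.361531)/(0.947803) = 4.278727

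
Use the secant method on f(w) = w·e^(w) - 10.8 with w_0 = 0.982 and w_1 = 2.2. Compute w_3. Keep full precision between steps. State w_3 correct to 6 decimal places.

Secant update: w_(k+1) = w_k − f(w_k)·(w_k − w_(k-1))/(f(w_k) − f(w_(k-1))).
f(w_0) = -8.178266, f(w_1) = 9.055030
w_2 = 2.200000 - (9.055030)·(2.200000 - 0.982000)/(9.055030 - (-8.178266)) = 1.560016; f(w_2) = -3.376039
w_3 = 1.560016 - (-3.376039)·(1.560016 - 2.200000)/(-3.376039 - (9.055030)) = 1.733824; f(w_3) = -0.982635

1.733824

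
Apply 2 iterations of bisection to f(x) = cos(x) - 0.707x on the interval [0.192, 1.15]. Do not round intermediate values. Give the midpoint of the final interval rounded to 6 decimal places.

0.790750

f(0.192000) = 0.845881, f(1.150000) = -0.404563 (opposite signs)
step 1: m = 0.671000, f(m) = 0.308803 > 0 → root in [0.671000, 1.150000]
step 2: m = 0.910500, f(m) = -0.030373 < 0 → root in [0.671000, 0.910500]
Midpoint of [0.671000, 0.910500] = 0.790750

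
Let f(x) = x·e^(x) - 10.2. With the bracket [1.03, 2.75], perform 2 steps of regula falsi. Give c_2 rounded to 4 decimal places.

False-position update: c = (a·f(b) − b·f(a))/(f(b) − f(a)); replace the endpoint whose sign matches f(c).
f(1.030000) = -7.314902, f(2.750000) = 32.817238
step 1: c = 1.343505, f(c) = -5.051079 < 0 → new bracket [1.343505, 2.750000]
step 2: c = 1.531111, f(c) = -3.121199 < 0 → new bracket [1.531111, 2.750000]

1.5311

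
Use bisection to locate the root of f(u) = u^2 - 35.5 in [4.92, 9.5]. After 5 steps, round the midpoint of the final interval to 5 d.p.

5.99344

f(4.920000) = -11.293600, f(9.500000) = 54.750000 (opposite signs)
step 1: m = 7.210000, f(m) = 16.484100 > 0 → root in [4.920000, 7.210000]
step 2: m = 6.065000, f(m) = 1.284225 > 0 → root in [4.920000, 6.065000]
step 3: m = 5.492500, f(m) = -5.332444 < 0 → root in [5.492500, 6.065000]
step 4: m = 5.778750, f(m) = -2.106048 < 0 → root in [5.778750, 6.065000]
step 5: m = 5.921875, f(m) = -0.431396 < 0 → root in [5.921875, 6.065000]
Midpoint of [5.921875, 6.065000] = 5.993437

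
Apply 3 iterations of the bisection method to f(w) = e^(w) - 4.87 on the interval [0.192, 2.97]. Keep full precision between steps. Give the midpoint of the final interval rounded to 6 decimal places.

1.754625

f(0.192000) = -3.658329, f(2.970000) = 14.621920 (opposite signs)
step 1: m = 1.581000, f(m) = -0.010187 < 0 → root in [1.581000, 2.970000]
step 2: m = 2.275500, f(m) = 4.862784 > 0 → root in [1.581000, 2.275500]
step 3: m = 1.928250, f(m) = 2.007464 > 0 → root in [1.581000, 1.928250]
Midpoint of [1.581000, 1.928250] = 1.754625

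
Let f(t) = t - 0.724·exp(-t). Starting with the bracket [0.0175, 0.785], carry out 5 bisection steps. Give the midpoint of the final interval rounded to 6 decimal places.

0.461211

f(0.017500) = -0.693940, f(0.785000) = 0.454769 (opposite signs)
step 1: m = 0.401250, f(m) = -0.083455 < 0 → root in [0.401250, 0.785000]
step 2: m = 0.593125, f(m) = 0.193044 > 0 → root in [0.401250, 0.593125]
step 3: m = 0.497188, f(m) = 0.056823 > 0 → root in [0.401250, 0.497188]
step 4: m = 0.449219, f(m) = -0.012785 < 0 → root in [0.449219, 0.497188]
step 5: m = 0.473203, f(m) = 0.022149 > 0 → root in [0.449219, 0.473203]
Midpoint of [0.449219, 0.473203] = 0.461211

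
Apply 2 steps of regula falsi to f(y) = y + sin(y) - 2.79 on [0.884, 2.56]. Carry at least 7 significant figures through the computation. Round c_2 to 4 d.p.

1.9829

f(0.884000) = -1.132719, f(2.560000) = 0.319355
step 1: c = 2.191396, f(c) = 0.214926 > 0 → new bracket [0.884000, 2.191396]
step 2: c = 1.982889, f(c) = 0.109174 > 0 → new bracket [0.884000, 1.982889]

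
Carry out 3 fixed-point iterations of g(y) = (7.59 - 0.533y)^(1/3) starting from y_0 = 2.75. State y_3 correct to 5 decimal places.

y_1 = g(2.750000) = 1.829578
y_2 = g(1.829578) = 1.877182
y_3 = g(1.877182) = 1.874779

1.87478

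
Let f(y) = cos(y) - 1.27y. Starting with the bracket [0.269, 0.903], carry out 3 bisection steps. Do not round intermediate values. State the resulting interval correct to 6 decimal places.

[0.586000, 0.665250]

f(0.269000) = 0.622407, f(0.903000) = -0.527553 (opposite signs)
step 1: m = 0.586000, f(m) = 0.088939 > 0 → root in [0.586000, 0.903000]
step 2: m = 0.744500, f(m) = -0.210088 < 0 → root in [0.586000, 0.744500]
step 3: m = 0.665250, f(m) = -0.058105 < 0 → root in [0.586000, 0.665250]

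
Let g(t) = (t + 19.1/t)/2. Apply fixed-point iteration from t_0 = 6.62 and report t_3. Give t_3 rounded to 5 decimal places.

t_1 = g(6.620000) = 4.752598
t_2 = g(4.752598) = 4.385726
t_3 = g(4.385726) = 4.370382

4.37038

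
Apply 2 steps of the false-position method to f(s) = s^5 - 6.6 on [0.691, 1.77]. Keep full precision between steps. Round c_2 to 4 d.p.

False-position update: c = (a·f(b) − b·f(a))/(f(b) − f(a)); replace the endpoint whose sign matches f(c).
f(0.691000) = -6.442460, f(1.770000) = 10.772660
step 1: c = 1.094797, f(c) = -5.027220 < 0 → new bracket [1.094797, 1.770000]
step 2: c = 1.309634, f(c) = -2.747442 < 0 → new bracket [1.309634, 1.770000]

1.3096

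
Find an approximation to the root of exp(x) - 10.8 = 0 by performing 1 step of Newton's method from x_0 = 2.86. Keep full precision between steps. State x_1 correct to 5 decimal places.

2.47850

Newton update: x ← x − f(x)/f'(x).
f'(x) = exp(x)
x_0 = 2.860000: f = 6.661527, f' = 17.461527 → x_1 = 2.860000 - (6.661527)/(17.461527) = 2.478503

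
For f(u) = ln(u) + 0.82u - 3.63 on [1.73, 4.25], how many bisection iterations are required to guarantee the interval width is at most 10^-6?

Initial width b − a = 4.25 − 1.73 = 2.520000.
After n steps the width is (b−a)/2^n; need (b−a)/2^n ≤ 10^-6.
So n ≥ log₂(2.520000/10^-6) = log₂(2520000.0000) ≈ 21.2650.
Hence n = 22.

22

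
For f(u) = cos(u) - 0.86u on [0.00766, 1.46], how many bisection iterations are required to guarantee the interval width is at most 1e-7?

24

Initial width b − a = 1.46 − 0.00766 = 1.452340.
After n steps the width is (b−a)/2^n; need (b−a)/2^n ≤ 1e-7.
So n ≥ log₂(1.452340/1e-7) = log₂(14523400.0000) ≈ 23.7919.
Hence n = 24.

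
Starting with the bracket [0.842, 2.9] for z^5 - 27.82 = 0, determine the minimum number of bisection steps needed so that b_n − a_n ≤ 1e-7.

Initial width b − a = 2.9 − 0.842 = 2.058000.
After n steps the width is (b−a)/2^n; need (b−a)/2^n ≤ 1e-7.
So n ≥ log₂(2.058000/1e-7) = log₂(20580000.0000) ≈ 24.2947.
Hence n = 25.

25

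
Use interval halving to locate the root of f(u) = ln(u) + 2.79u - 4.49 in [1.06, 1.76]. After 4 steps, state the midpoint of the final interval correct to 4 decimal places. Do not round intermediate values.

1.4756

f(1.060000) = -1.474331, f(1.760000) = 0.985714 (opposite signs)
step 1: m = 1.410000, f(m) = -0.212510 < 0 → root in [1.410000, 1.760000]
step 2: m = 1.585000, f(m) = 0.392734 > 0 → root in [1.410000, 1.585000]
step 3: m = 1.497500, f(m) = 0.091822 > 0 → root in [1.410000, 1.497500]
step 4: m = 1.453750, f(m) = -0.059891 < 0 → root in [1.453750, 1.497500]
Midpoint of [1.453750, 1.497500] = 1.475625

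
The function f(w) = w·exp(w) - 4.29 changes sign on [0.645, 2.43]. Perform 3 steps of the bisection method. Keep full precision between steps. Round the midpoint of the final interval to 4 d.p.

f(0.645000) = -3.060638, f(2.430000) = 23.312083 (opposite signs)
step 1: m = 1.537500, f(m) = 2.863900 > 0 → root in [0.645000, 1.537500]
step 2: m = 1.091250, f(m) = -1.040264 < 0 → root in [1.091250, 1.537500]
step 3: m = 1.314375, f(m) = 0.602661 > 0 → root in [1.091250, 1.314375]
Midpoint of [1.091250, 1.314375] = 1.202813

1.2028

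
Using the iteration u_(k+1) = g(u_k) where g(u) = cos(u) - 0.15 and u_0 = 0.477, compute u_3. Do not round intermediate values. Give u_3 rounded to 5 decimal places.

u_1 = g(0.477000) = 0.738376
u_2 = g(0.738376) = 0.589562
u_3 = g(0.589562) = 0.681184

0.68118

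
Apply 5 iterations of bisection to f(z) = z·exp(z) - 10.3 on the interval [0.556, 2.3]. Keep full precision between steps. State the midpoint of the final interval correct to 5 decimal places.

1.78225

f(0.556000) = -9.330512, f(2.300000) = 12.640620 (opposite signs)
step 1: m = 1.428000, f(m) = -4.344740 < 0 → root in [1.428000, 2.300000]
step 2: m = 1.864000, f(m) = 1.721837 > 0 → root in [1.428000, 1.864000]
step 3: m = 1.646000, f(m) = -1.763525 < 0 → root in [1.646000, 1.864000]
step 4: m = 1.755000, f(m) = -0.150049 < 0 → root in [1.755000, 1.864000]
step 5: m = 1.809500, f(m) = 0.751328 > 0 → root in [1.755000, 1.809500]
Midpoint of [1.755000, 1.809500] = 1.782250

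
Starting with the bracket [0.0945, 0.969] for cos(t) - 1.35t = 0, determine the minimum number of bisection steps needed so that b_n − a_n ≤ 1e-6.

Initial width b − a = 0.969 − 0.0945 = 0.874500.
After n steps the width is (b−a)/2^n; need (b−a)/2^n ≤ 1e-6.
So n ≥ log₂(0.874500/1e-6) = log₂(874500.0000) ≈ 19.7381.
Hence n = 20.

20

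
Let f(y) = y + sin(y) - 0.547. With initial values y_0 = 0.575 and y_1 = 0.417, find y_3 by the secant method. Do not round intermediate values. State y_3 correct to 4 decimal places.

f(y_0) = 0.571835, f(y_1) = 0.275019
y_2 = 0.417000 - (0.275019)·(0.417000 - 0.575000)/(0.275019 - (0.571835)) = 0.270602; f(y_2) = -0.009086
y_3 = 0.270602 - (-0.009086)·(0.270602 - 0.417000)/(-0.009086 - (0.275019)) = 0.275284; f(y_3) = 0.000105

0.2753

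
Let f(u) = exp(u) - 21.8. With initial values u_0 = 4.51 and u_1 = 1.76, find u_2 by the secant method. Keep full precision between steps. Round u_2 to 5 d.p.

2.27658

f(u_0) = 69.121819, f(u_1) = -15.987563
u_2 = 1.760000 - (-15.987563)·(1.760000 - 4.510000)/(-15.987563 - (69.121819)) = 2.276580; f(u_2) = -12.056700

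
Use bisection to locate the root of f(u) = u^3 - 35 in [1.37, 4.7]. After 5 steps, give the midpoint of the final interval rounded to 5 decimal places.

3.29516

f(1.370000) = -32.428647, f(4.700000) = 68.823000 (opposite signs)
step 1: m = 3.035000, f(m) = -7.043932 < 0 → root in [3.035000, 4.700000]
step 2: m = 3.867500, f(m) = 22.848349 > 0 → root in [3.035000, 3.867500]
step 3: m = 3.451250, f(m) = 6.108276 > 0 → root in [3.035000, 3.451250]
step 4: m = 3.243125, f(m) = -0.889266 < 0 → root in [3.243125, 3.451250]
step 5: m = 3.347187, f(m) = 2.500765 > 0 → root in [3.243125, 3.347187]
Midpoint of [3.243125, 3.347187] = 3.295156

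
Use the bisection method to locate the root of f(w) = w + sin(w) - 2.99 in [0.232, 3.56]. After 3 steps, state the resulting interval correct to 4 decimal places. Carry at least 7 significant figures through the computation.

[1.8960, 2.3120]

f(0.232000) = -2.528076, f(3.560000) = 0.163694 (opposite signs)
step 1: m = 1.896000, f(m) = -0.146414 < 0 → root in [1.896000, 3.560000]
step 2: m = 2.728000, f(m) = 0.139902 > 0 → root in [1.896000, 2.728000]
step 3: m = 2.312000, f(m) = 0.059656 > 0 → root in [1.896000, 2.312000]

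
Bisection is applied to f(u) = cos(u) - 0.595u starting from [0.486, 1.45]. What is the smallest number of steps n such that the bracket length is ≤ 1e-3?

Initial width b − a = 1.45 − 0.486 = 0.964000.
After n steps the width is (b−a)/2^n; need (b−a)/2^n ≤ 1e-3.
So n ≥ log₂(0.964000/1e-3) = log₂(964.0000) ≈ 9.9129.
Hence n = 10.

10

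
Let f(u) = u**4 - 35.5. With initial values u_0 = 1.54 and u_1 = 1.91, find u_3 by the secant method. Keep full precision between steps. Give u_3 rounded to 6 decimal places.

2.272583

f(u_0) = -29.875513, f(u_1) = -22.191366
u_2 = 1.910000 - (-22.191366)·(1.910000 - 1.540000)/(-22.191366 - (-29.875513)) = 2.978538; f(u_2) = 43.206893
u_3 = 2.978538 - (43.206893)·(2.978538 - 1.910000)/(43.206893 - (-22.191366)) = 2.272583; f(u_3) = -8.826541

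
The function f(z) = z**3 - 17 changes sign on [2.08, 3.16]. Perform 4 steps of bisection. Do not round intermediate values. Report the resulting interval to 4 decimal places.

[2.5525, 2.6200]

f(2.080000) = -8.001088, f(3.160000) = 14.554496 (opposite signs)
step 1: m = 2.620000, f(m) = 0.984728 > 0 → root in [2.080000, 2.620000]
step 2: m = 2.350000, f(m) = -4.022125 < 0 → root in [2.350000, 2.620000]
step 3: m = 2.485000, f(m) = -1.654566 < 0 → root in [2.485000, 2.620000]
step 4: m = 2.552500, f(m) = -0.369808 < 0 → root in [2.552500, 2.620000]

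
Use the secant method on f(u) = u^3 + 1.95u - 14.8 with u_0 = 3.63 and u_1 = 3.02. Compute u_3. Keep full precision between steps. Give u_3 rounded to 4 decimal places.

f(u_0) = 40.110647, f(u_1) = 18.632608
u_2 = 3.020000 - (18.632608)·(3.020000 - 3.630000)/(18.632608 - (40.110647)) = 2.490813; f(u_2) = 5.510469
u_3 = 2.490813 - (5.510469)·(2.490813 - 3.020000)/(5.510469 - (18.632608)) = 2.268588; f(u_3) = 1.299023

2.2686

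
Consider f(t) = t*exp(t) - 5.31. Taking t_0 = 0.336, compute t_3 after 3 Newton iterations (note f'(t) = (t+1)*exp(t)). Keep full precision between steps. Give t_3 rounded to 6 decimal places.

1.731407

t_0 = 0.336000: f = -4.839822, f' = 1.869517 → t_1 = 0.336000 - (-4.839822)/(1.869517) = 2.924809
t_1 = 2.924809: f = 49.181136, f' = 73.121801 → t_2 = 2.924809 - (49.181136)/(73.121801) = 2.252217
t_2 = 2.252217: f = 16.105864, f' = 30.924657 → t_3 = 2.252217 - (16.105864)/(30.924657) = 1.731407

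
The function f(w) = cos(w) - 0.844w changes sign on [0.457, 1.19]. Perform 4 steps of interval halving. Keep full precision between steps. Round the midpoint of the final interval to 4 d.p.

0.8006

f(0.457000) = 0.511672, f(1.190000) = -0.632700 (opposite signs)
step 1: m = 0.823500, f(m) = -0.015376 < 0 → root in [0.457000, 0.823500]
step 2: m = 0.640250, f(m) = 0.261575 > 0 → root in [0.640250, 0.823500]
step 3: m = 0.731875, f(m) = 0.126220 > 0 → root in [0.731875, 0.823500]
step 4: m = 0.777688, f(m) = 0.056170 > 0 → root in [0.777688, 0.823500]
Midpoint of [0.777688, 0.823500] = 0.800594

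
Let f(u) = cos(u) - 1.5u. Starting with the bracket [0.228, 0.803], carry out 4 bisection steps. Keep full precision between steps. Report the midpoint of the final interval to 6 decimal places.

f(0.228000) = 0.632120, f(0.803000) = -0.509948 (opposite signs)
step 1: m = 0.515500, f(m) = 0.096796 > 0 → root in [0.515500, 0.803000]
step 2: m = 0.659250, f(m) = -0.198423 < 0 → root in [0.515500, 0.659250]
step 3: m = 0.587375, f(m) = -0.048664 < 0 → root in [0.515500, 0.587375]
step 4: m = 0.551438, f(m) = 0.024616 > 0 → root in [0.551438, 0.587375]
Midpoint of [0.551438, 0.587375] = 0.569406

0.569406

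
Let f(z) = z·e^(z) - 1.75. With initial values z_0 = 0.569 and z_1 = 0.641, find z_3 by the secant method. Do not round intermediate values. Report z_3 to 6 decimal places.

Secant update: z_(k+1) = z_k − f(z_k)·(z_k − z_(k-1))/(f(z_k) − f(z_(k-1))).
f(z_0) = -0.744862, f(z_1) = -0.533140
z_2 = 0.641000 - (-0.533140)·(0.641000 - 0.569000)/(-0.533140 - (-0.744862)) = 0.822304; f(z_2) = 0.121347
z_3 = 0.822304 - (0.121347)·(0.822304 - 0.641000)/(0.121347 - (-0.533140)) = 0.788689; f(z_3) = -0.014484

0.788689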